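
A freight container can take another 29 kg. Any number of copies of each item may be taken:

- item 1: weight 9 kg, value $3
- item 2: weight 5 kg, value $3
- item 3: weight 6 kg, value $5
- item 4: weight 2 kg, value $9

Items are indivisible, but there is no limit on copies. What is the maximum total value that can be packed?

$126

Best value-per-unit is item 4 at 9/2, and filling with it alone uses weight 14×2=28. No mix of the others beats 14×9 = 126.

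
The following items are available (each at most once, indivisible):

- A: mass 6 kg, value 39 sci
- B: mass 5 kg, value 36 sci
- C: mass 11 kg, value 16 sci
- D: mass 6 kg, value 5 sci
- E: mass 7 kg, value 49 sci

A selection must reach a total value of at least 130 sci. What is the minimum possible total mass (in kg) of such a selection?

Subsets with value ≥ 130, sorted by total mass:
- A+B+C+E: mass 29, value 140
- A+B+C+D+E: mass 35, value 145
Minimum mass: 29 kg.

29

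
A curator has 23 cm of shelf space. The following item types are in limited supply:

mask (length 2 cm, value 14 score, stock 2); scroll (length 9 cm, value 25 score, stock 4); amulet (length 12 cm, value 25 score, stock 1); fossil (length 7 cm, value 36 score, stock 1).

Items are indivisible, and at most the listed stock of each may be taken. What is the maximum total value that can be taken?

Best selections within length 23 and stock limits:
- 2×mask + 1×scroll + 1×fossil: length 20, value 89
- 2×mask + 1×amulet + 1×fossil: length 23, value 89
Best: 89 score.

89 score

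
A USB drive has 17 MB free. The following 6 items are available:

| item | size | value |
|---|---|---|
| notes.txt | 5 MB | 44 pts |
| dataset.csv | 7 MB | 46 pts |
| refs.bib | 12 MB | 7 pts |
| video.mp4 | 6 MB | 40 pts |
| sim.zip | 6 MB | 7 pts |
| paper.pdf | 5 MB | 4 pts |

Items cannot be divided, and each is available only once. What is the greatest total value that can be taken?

94 pts

This is a 0/1 knapsack; check combinations near the capacity.
- notes.txt+dataset.csv+paper.pdf: size 5+7+5=17, value 44+46+4=94
- notes.txt+video.mp4+sim.zip: size 5+6+6=17, value 44+40+7=91
- notes.txt+dataset.csv: size 5+7=12, value 44+46=90
- notes.txt+video.mp4+paper.pdf: size 5+6+5=16, value 44+40+4=88
- dataset.csv+video.mp4: size 7+6=13, value 46+40=86
Best: 94 pts.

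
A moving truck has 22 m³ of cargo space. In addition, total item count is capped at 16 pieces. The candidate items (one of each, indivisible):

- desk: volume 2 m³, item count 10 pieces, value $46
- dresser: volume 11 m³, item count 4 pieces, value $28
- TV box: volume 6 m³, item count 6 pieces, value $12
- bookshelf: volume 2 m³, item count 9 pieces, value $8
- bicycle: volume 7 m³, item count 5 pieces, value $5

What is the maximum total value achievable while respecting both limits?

$74

Feasible sets respecting both limits:
- desk+dresser: volume 13, item count 14, value 74
- desk+TV box: volume 8, item count 16, value 58
- desk+bicycle: volume 9, item count 15, value 51
- desk: volume 2, item count 10, value 46
Best: $74.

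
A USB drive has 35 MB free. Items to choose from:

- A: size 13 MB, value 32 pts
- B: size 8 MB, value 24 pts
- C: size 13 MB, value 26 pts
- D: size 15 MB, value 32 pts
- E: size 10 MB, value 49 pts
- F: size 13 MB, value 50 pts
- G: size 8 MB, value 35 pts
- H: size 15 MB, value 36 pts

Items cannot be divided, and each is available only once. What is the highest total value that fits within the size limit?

134 pts

Check high-value combinations within 35 MB:
- E+F+G: size 10+13+8=31, value 49+50+35=134
- B+E+F: size 8+10+13=31, value 24+49+50=123
- E+G+H: size 10+8+15=33, value 49+35+36=120
- A+F+G: size 13+13+8=34, value 32+50+35=117
- A+E+G: size 13+10+8=31, value 32+49+35=116
Best: 134 pts.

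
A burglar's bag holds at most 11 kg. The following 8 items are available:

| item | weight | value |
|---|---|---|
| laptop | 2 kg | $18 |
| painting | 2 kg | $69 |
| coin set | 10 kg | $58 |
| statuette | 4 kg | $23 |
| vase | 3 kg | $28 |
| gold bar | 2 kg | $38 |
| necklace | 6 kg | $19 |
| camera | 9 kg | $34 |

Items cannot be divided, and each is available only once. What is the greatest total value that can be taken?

Check high-value combinations within 11 kg:
- painting+statuette+vase+gold bar: weight 2+4+3+2=11, value 69+23+28+38=158
- laptop+painting+vase+gold bar: weight 2+2+3+2=9, value 18+69+28+38=153
- laptop+painting+statuette+gold bar: weight 2+2+4+2=10, value 18+69+23+38=148
Best: $158.

$158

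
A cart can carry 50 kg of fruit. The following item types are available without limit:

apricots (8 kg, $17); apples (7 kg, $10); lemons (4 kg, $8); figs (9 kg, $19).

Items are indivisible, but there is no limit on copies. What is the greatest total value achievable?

Best value-per-unit is apricots at 17/8; filling with it alone gives 6×17 = 102.
Optimal mix: 4×apricots + 2×figs → weight 50, value 106.

$106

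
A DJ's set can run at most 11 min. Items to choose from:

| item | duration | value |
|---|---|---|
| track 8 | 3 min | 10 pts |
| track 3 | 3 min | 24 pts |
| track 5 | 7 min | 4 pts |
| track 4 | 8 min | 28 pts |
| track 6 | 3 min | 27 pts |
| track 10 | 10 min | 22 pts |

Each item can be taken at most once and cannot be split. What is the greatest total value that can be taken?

Check high-value combinations within 11 min:
- track 8+track 3+track 6: duration 3+3+3=9, value 10+24+27=61
- track 4+track 6: duration 8+3=11, value 28+27=55
- track 3+track 4: duration 3+8=11, value 24+28=52
Best: 61 pts.

61 pts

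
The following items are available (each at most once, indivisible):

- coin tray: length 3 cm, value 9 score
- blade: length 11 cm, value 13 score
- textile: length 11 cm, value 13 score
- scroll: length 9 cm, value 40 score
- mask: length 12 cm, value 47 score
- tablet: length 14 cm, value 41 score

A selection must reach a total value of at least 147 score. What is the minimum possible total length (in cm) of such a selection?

49

Subsets with value ≥ 147, sorted by total length:
- coin tray+blade+scroll+mask+tablet: length 49, value 150
- coin tray+textile+scroll+mask+tablet: length 49, value 150
Minimum length: 49 cm.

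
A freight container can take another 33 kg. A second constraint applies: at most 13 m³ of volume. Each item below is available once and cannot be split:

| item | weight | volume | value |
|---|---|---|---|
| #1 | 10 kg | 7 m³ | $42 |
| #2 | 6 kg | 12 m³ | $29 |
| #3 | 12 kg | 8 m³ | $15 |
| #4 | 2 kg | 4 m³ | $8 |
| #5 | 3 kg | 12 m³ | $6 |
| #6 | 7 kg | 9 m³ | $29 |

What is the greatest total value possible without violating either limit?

Feasible sets respecting both limits:
- #1+#4: weight 12, volume 11, value 50
- #1: weight 10, volume 7, value 42
- #4+#6: weight 9, volume 13, value 37
Best: $50.

$50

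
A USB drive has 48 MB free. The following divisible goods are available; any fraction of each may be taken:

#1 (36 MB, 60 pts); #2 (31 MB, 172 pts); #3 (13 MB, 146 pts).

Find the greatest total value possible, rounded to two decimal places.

Take in order of value per unit:
- #3 (146/13 per unit): all 13 → value 146, running total 146.00
- #2 (172/31 per unit): all 31 → value 172, running total 318.00
- #1 (60/36 per unit): 4 of 36 → value 4×60/36 = 6.6667, running total 324.67
Total 324.67.

324.67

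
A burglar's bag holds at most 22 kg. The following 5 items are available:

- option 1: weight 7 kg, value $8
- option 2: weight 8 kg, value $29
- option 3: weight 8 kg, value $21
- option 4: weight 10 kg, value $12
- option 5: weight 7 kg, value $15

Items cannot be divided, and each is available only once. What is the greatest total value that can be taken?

$52

Check high-value combinations within 22 kg:
- option 1+option 2+option 5: weight 7+8+7=22, value 8+29+15=52
- option 2+option 3: weight 8+8=16, value 29+21=50
- option 2+option 5: weight 8+7=15, value 29+15=44
- option 1+option 3+option 5: weight 7+8+7=22, value 8+21+15=44
- option 2+option 4: weight 8+10=18, value 29+12=41
Best: $52.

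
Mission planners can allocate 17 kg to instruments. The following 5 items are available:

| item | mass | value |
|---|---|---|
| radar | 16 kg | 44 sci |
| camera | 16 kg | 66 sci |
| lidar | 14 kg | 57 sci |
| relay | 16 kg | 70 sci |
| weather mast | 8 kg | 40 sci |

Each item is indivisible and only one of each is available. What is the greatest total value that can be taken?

70 sci

Check high-value combinations within 17 kg:
- relay: mass 16, value 70
- camera: mass 16, value 66
- lidar: mass 14, value 57
- radar: mass 16, value 44
- weather mast: mass 8, value 40
Best: 70 sci.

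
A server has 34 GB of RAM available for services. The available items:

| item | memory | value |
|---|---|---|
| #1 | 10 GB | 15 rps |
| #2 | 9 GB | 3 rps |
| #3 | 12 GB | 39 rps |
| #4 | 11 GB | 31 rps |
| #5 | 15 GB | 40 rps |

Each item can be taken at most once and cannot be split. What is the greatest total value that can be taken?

85 rps

Check high-value combinations within 34 GB:
- #1+#3+#4: memory 10+12+11=33, value 15+39+31=85
- #3+#5: memory 12+15=27, value 39+40=79
- #2+#3+#4: memory 9+12+11=32, value 3+39+31=73
Best: 85 rps.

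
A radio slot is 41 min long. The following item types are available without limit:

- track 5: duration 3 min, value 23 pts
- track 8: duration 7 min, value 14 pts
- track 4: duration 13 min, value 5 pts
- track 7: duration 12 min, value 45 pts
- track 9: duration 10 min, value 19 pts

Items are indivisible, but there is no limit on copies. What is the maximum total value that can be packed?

299 pts

Best value-per-unit is track 5 at 23/3, and filling with it alone uses duration 13×3=39. No mix of the others beats 13×23 = 299.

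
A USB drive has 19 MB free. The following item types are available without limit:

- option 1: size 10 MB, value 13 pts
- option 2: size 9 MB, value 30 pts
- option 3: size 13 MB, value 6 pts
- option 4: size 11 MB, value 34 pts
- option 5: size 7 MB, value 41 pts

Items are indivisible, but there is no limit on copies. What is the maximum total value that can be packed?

Best value-per-unit is option 5 at 41/7, and filling with it alone uses size 2×7=14. No mix of the others beats 2×41 = 82.

82 pts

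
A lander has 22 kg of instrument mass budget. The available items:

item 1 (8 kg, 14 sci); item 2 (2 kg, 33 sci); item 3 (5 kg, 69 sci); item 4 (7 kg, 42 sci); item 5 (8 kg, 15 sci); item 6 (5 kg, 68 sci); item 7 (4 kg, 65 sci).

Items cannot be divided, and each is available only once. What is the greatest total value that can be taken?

244 sci

Check high-value combinations within 22 kg:
- item 3+item 4+item 6+item 7: mass 5+7+5+4=21, value 69+42+68+65=244
- item 2+item 3+item 6+item 7: mass 2+5+5+4=16, value 33+69+68+65=235
- item 3+item 5+item 6+item 7: mass 5+8+5+4=22, value 69+15+68+65=217
Best: 244 sci.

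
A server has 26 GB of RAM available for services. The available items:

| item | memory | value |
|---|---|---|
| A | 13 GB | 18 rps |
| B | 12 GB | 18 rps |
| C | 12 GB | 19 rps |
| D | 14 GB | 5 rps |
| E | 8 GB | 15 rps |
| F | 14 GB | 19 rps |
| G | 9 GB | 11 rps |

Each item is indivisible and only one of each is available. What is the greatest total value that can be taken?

38 rps

Check high-value combinations within 26 GB:
- C+F: memory 12+14=26, value 19+19=38
- B+C: memory 12+12=24, value 18+19=37
- A+C: memory 13+12=25, value 18+19=37
- B+F: memory 12+14=26, value 18+19=37
Best: 38 rps.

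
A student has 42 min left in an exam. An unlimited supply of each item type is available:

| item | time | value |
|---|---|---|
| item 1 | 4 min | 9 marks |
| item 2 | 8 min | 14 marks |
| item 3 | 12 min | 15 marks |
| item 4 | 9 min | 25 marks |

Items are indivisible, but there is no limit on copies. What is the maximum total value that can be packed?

109 marks

Best value-per-unit is item 4 at 25/9; filling with it alone gives 4×25 = 100.
Optimal mix: 1×item 1 + 4×item 4 → time 40, value 109.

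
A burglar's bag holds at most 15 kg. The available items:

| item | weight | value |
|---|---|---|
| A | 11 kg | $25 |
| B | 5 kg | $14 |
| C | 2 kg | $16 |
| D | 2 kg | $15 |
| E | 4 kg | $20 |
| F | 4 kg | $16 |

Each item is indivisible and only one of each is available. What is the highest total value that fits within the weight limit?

Check high-value combinations within 15 kg:
- C+D+E+F: weight 2+2+4+4=12, value 16+15+20+16=67
- B+C+E+F: weight 5+2+4+4=15, value 14+16+20+16=66
- B+C+D+E: weight 5+2+2+4=13, value 14+16+15+20=65
- B+D+E+F: weight 5+2+4+4=15, value 14+15+20+16=65
- B+C+D+F: weight 5+2+2+4=13, value 14+16+15+16=61
Best: $67.

$67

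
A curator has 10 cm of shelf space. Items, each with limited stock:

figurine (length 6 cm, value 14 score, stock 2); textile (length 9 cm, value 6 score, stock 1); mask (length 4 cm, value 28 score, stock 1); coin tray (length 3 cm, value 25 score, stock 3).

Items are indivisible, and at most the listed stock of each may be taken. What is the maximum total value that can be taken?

78 score

Top feasible selections:
- 1×mask + 2×coin tray: length 10, value 78
- 3×coin tray: length 9, value 75
Best: 78 score.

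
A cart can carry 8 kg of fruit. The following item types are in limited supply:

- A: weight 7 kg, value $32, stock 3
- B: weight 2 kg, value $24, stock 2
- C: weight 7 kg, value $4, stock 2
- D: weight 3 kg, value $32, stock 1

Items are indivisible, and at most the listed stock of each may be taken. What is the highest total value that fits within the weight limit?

Best selections within weight 8 and stock limits:
- 2×B + 1×D: weight 7, value 80
- 1×B + 1×D: weight 5, value 56
- 2×B: weight 4, value 48
Best: $80.

$80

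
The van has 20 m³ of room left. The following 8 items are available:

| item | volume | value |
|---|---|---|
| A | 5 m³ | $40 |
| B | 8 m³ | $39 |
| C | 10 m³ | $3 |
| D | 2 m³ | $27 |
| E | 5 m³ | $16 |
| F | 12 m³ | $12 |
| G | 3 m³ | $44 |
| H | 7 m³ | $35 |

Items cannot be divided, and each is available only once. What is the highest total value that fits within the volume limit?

$150

Check high-value combinations within 20 m³:
- A+B+D+G: volume 5+8+2+3=18, value 40+39+27+44=150
- A+D+G+H: volume 5+2+3+7=17, value 40+27+44+35=146
- B+D+G+H: volume 8+2+3+7=20, value 39+27+44+35=145
- A+E+G+H: volume 5+5+3+7=20, value 40+16+44+35=135
- A+D+E+G: volume 5+2+5+3=15, value 40+27+16+44=127
Best: $150.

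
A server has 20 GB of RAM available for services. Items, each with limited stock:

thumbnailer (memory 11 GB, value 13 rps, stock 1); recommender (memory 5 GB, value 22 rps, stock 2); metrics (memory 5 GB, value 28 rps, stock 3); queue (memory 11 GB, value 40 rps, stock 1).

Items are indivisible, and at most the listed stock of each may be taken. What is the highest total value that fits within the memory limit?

Top feasible selections:
- 1×recommender + 3×metrics: memory 20, value 106
- 2×recommender + 2×metrics: memory 20, value 100
Best: 106 rps.

106 rps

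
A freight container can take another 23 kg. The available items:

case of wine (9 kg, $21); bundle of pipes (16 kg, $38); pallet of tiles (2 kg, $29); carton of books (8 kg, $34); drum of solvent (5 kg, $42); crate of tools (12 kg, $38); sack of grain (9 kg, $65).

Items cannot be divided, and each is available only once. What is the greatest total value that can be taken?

This is a 0/1 knapsack; check combinations near the capacity.
- carton of books+drum of solvent+sack of grain: weight 8+5+9=22, value 34+42+65=141
- pallet of tiles+drum of solvent+sack of grain: weight 2+5+9=16, value 29+42+65=136
- pallet of tiles+crate of tools+sack of grain: weight 2+12+9=23, value 29+38+65=132
Best: $141.

$141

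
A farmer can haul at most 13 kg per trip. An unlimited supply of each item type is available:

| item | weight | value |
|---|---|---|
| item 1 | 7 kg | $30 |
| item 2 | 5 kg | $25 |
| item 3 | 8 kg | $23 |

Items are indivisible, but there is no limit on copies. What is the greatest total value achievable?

Best value-per-unit is item 2 at 25/5; filling with it alone gives 2×25 = 50.
Optimal mix: 1×item 1 + 1×item 2 → weight 12, value 55.

$55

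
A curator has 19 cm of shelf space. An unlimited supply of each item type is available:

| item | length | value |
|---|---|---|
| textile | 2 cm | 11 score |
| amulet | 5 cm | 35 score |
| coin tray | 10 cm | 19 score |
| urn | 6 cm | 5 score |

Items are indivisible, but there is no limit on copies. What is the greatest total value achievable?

127 score

Best value-per-unit is amulet at 35/5; filling with it alone gives 3×35 = 105.
Optimal mix: 2×textile + 3×amulet → length 19, value 127.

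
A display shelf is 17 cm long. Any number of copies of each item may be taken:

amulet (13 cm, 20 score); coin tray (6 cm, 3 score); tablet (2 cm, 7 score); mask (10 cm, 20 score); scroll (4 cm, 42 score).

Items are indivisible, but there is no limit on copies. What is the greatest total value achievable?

168 score

Best value-per-unit is scroll at 42/4, and filling with it alone uses length 4×4=16. No mix of the others beats 4×42 = 168.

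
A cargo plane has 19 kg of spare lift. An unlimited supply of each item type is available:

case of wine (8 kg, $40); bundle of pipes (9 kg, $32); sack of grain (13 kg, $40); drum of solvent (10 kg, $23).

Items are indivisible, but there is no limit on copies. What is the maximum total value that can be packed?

$80

Best value-per-unit is case of wine at 40/8, and filling with it alone uses weight 2×8=16. No mix of the others beats 2×40 = 80.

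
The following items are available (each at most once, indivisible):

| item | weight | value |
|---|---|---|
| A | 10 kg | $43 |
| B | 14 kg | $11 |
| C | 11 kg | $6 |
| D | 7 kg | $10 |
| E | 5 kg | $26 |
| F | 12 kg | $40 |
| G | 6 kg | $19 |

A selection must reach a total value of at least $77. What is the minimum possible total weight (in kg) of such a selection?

21

Subsets with value ≥ 77, sorted by total weight:
- A+E+G: weight 21, value 88
- A+F: weight 22, value 83
- A+D+E: weight 22, value 79
- E+F+G: weight 23, value 85
Minimum weight: 21 kg.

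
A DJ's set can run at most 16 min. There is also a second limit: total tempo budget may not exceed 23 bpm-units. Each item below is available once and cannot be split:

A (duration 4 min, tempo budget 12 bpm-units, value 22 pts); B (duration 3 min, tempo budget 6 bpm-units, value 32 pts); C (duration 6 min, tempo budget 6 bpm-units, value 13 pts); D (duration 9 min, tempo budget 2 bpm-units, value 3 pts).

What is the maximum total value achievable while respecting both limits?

57 pts

Feasible sets respecting both limits:
- A+B+D: duration 16, tempo budget 20, value 57
- A+B: duration 7, tempo budget 18, value 54
- B+C: duration 9, tempo budget 12, value 45
Best: 57 pts.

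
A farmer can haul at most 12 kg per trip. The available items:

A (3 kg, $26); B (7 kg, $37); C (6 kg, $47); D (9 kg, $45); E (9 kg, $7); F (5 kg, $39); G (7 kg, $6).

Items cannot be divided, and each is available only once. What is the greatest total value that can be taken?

Check high-value combinations within 12 kg:
- C+F: weight 6+5=11, value 47+39=86
- B+F: weight 7+5=12, value 37+39=76
- A+C: weight 3+6=9, value 26+47=73
- A+D: weight 3+9=12, value 26+45=71
Best: $86.

$86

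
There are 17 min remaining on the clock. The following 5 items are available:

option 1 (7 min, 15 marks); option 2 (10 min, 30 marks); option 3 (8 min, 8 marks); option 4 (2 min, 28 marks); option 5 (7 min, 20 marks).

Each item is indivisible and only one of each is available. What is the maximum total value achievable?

Check high-value combinations within 17 min:
- option 1+option 4+option 5: time 7+2+7=16, value 15+28+20=63
- option 2+option 4: time 10+2=12, value 30+28=58
- option 3+option 4+option 5: time 8+2+7=17, value 8+28+20=56
- option 1+option 3+option 4: time 7+8+2=17, value 15+8+28=51
- option 2+option 5: time 10+7=17, value 30+20=50
Best: 63 marks.

63 marks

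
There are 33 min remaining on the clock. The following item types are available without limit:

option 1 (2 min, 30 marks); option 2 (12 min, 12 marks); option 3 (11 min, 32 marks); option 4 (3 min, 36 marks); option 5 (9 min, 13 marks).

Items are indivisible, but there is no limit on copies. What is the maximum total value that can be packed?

Best value-per-unit is option 1 at 30/2; filling with it alone gives 16×30 = 480.
Optimal mix: 15×option 1 + 1×option 4 → time 33, value 486.

486 marks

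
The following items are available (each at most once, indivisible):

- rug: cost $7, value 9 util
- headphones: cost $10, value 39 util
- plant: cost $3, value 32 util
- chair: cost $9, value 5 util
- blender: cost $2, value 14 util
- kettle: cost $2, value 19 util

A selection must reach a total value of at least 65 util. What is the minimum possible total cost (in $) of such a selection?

7

Subsets with value ≥ 65, sorted by total cost:
- plant+blender+kettle: cost 7, value 65
- headphones+plant: cost 13, value 71
- rug+plant+blender+kettle: cost 14, value 74
Minimum cost: 7 $.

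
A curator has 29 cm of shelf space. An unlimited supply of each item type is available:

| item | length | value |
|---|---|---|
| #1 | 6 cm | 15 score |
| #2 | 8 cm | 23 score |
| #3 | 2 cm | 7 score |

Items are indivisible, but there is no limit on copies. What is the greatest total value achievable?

Best value-per-unit is #3 at 7/2, and filling with it alone uses length 14×2=28. No mix of the others beats 14×7 = 98.

98 score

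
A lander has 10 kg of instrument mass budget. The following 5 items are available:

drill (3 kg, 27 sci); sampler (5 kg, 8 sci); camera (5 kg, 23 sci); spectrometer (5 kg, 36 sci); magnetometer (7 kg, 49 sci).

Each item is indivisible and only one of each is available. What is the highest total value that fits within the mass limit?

76 sci

Check high-value combinations within 10 kg:
- drill+magnetometer: mass 3+7=10, value 27+49=76
- drill+spectrometer: mass 3+5=8, value 27+36=63
- camera+spectrometer: mass 5+5=10, value 23+36=59
- drill+camera: mass 3+5=8, value 27+23=50
Best: 76 sci.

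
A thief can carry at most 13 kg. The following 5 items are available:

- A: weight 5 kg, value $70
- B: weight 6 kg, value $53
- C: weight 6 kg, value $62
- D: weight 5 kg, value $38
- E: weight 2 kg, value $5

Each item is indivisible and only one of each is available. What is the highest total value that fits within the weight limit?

$137

This is a 0/1 knapsack; check combinations near the capacity.
- A+C+E: weight 5+6+2=13, value 70+62+5=137
- A+C: weight 5+6=11, value 70+62=132
- A+B+E: weight 5+6+2=13, value 70+53+5=128
- A+B: weight 5+6=11, value 70+53=123
- B+C: weight 6+6=12, value 53+62=115
Best: $137.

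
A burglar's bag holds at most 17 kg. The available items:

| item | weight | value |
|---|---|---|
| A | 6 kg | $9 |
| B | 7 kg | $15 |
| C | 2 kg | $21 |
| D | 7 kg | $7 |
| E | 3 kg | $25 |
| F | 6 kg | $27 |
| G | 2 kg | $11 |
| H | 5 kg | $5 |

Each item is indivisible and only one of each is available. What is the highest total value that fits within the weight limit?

$84

Check high-value combinations within 17 kg:
- C+E+F+G: weight 2+3+6+2=13, value 21+25+27+11=84
- A+C+E+F: weight 6+2+3+6=17, value 9+21+25+27=82
- C+E+F+H: weight 2+3+6+5=16, value 21+25+27+5=78
Best: $84.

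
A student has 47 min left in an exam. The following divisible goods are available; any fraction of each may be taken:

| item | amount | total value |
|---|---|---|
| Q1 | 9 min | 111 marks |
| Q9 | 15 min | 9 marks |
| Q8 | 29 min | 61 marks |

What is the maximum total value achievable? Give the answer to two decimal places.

Take in order of value per unit:
- Q1 (111/9 per unit): all 9 → value 111, running total 111.00
- Q8 (61/29 per unit): all 29 → value 61, running total 172.00
- Q9 (9/15 per unit): 9 of 15 → value 9×9/15 = 5.4000, running total 177.40
Total 177.40.

177.40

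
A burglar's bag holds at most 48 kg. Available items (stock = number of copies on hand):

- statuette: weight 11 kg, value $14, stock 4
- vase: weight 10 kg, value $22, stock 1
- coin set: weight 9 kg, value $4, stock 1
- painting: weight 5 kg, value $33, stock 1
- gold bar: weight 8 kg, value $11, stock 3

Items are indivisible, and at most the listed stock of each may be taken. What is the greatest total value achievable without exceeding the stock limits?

Top feasible selections:
- 3×statuette + 1×vase + 1×painting: weight 48, value 97
- 2×statuette + 1×vase + 1×painting + 1×gold bar: weight 45, value 94
Best: $97.

$97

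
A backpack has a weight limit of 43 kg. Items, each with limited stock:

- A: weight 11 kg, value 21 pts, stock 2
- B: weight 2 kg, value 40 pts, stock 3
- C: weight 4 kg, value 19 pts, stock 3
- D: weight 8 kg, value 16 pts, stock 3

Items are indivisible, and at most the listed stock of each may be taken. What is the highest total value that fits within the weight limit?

Top feasible selections:
- 3×B + 3×C + 3×D: weight 42, value 225
- 2×A + 3×B + 3×C: weight 40, value 219
- 1×A + 3×B + 3×C + 1×D: weight 37, value 214
Best: 225 pts.

225 pts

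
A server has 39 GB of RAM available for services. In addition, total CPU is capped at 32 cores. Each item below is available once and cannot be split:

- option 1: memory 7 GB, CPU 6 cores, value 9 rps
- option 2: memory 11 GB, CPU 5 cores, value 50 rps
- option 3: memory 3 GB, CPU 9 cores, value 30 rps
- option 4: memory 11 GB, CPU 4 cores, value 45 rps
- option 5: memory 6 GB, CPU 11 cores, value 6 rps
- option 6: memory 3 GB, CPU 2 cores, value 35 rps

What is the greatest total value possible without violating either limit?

169 rps

Feasible sets respecting both limits:
- option 1+option 2+option 3+option 4+option 6: memory 35, CPU 26, value 169
- option 2+option 3+option 4+option 5+option 6: memory 34, CPU 31, value 166
- option 2+option 3+option 4+option 6: memory 28, CPU 20, value 160
Best: 169 rps.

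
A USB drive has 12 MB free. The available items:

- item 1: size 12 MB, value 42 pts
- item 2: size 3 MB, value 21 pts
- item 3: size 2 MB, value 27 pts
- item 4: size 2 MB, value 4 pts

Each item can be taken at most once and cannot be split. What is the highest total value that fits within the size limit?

Check high-value combinations within 12 MB:
- item 2+item 3+item 4: size 3+2+2=7, value 21+27+4=52
- item 2+item 3: size 3+2=5, value 21+27=48
- item 1: size 12, value 42
- item 3+item 4: size 2+2=4, value 27+4=31
Best: 52 pts.

52 pts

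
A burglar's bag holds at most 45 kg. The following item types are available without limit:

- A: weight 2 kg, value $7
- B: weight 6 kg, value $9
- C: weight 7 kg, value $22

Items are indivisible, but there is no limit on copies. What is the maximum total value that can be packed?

Best value-per-unit is A at 7/2; filling with it alone gives 22×7 = 154.
Optimal mix: 19×A + 1×C → weight 45, value 155.

$155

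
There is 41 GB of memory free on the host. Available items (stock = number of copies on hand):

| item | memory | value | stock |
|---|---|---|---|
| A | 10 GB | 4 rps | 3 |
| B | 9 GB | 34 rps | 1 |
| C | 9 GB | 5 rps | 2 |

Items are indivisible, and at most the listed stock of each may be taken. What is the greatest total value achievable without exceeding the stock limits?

48 rps

Best selections within memory 41 and stock limits:
- 1×A + 1×B + 2×C: memory 37, value 48
- 2×A + 1×B + 1×C: memory 38, value 47
- 3×A + 1×B: memory 39, value 46
- 1×B + 2×C: memory 27, value 44
Best: 48 rps.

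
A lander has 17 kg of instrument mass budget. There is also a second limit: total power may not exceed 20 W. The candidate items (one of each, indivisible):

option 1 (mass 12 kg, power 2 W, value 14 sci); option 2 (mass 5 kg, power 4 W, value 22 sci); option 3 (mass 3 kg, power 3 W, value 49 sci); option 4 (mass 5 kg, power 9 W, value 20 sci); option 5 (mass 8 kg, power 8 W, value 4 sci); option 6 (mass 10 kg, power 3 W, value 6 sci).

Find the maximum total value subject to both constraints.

Feasible sets respecting both limits:
- option 2+option 3+option 4: mass 13, power 16, value 91
- option 2+option 3+option 5: mass 16, power 15, value 75
- option 3+option 4+option 5: mass 16, power 20, value 73
- option 2+option 3: mass 8, power 7, value 71
Best: 91 sci.

91 sci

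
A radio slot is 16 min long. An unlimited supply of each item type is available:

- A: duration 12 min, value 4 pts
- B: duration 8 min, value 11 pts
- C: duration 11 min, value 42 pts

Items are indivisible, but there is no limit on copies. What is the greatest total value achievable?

Best value-per-unit is C at 42/11, and filling with it alone uses duration 1×11=11. No mix of the others beats 1×42 = 42.

42 pts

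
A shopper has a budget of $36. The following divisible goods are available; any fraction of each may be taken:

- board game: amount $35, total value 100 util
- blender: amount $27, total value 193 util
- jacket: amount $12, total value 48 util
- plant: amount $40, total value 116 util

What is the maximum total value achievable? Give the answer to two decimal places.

229.00

Take in order of value per unit:
- blender (193/27 per unit): all 27 → value 193, running total 193.00
- jacket (48/12 per unit): 9 of 12 → value 9×48/12 = 36.0000, running total 229.00
Total 229.00.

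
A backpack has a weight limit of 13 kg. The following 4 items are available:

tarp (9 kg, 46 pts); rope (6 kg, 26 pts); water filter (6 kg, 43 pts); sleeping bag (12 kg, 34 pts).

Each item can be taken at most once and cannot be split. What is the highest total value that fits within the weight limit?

This is a 0/1 knapsack; check combinations near the capacity.
- rope+water filter: weight 6+6=12, value 26+43=69
- tarp: weight 9, value 46
- water filter: weight 6, value 43
- sleeping bag: weight 12, value 34
Best: 69 pts.

69 pts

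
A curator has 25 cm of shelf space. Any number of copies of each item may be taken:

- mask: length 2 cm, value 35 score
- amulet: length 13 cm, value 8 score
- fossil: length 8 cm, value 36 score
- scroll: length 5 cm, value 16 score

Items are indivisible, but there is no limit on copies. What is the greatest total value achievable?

420 score

Best value-per-unit is mask at 35/2, and filling with it alone uses length 12×2=24. No mix of the others beats 12×35 = 420.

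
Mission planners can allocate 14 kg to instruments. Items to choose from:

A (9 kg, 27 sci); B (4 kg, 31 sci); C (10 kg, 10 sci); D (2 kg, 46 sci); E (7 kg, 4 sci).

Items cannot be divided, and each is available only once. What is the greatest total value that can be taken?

81 sci

Check high-value combinations within 14 kg:
- B+D+E: mass 4+2+7=13, value 31+46+4=81
- B+D: mass 4+2=6, value 31+46=77
- A+D: mass 9+2=11, value 27+46=73
- A+B: mass 9+4=13, value 27+31=58
Best: 81 sci.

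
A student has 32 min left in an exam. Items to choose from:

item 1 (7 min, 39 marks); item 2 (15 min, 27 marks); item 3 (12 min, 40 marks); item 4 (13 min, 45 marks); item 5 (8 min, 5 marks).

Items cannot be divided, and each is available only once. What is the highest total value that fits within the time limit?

124 marks

Check high-value combinations within 32 min:
- item 1+item 3+item 4: time 7+12+13=32, value 39+40+45=124
- item 1+item 4+item 5: time 7+13+8=28, value 39+45+5=89
- item 3+item 4: time 12+13=25, value 40+45=85
- item 1+item 4: time 7+13=20, value 39+45=84
- item 1+item 3+item 5: time 7+12+8=27, value 39+40+5=84
Best: 124 marks.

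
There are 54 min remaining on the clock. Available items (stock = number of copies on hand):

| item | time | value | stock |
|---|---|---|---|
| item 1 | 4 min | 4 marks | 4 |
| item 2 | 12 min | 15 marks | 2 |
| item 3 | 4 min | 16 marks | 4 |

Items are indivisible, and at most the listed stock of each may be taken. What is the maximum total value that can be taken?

106 marks

Top feasible selections:
- 3×item 1 + 2×item 2 + 4×item 3: time 52, value 106
- 2×item 1 + 2×item 2 + 4×item 3: time 48, value 102
- 1×item 1 + 2×item 2 + 4×item 3: time 44, value 98
Best: 106 marks.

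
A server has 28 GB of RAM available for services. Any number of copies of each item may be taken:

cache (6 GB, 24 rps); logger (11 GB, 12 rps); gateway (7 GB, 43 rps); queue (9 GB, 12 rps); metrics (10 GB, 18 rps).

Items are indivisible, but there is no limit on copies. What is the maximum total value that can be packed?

172 rps

Best value-per-unit is gateway at 43/7, and filling with it alone uses memory 4×7=28. No mix of the others beats 4×43 = 172.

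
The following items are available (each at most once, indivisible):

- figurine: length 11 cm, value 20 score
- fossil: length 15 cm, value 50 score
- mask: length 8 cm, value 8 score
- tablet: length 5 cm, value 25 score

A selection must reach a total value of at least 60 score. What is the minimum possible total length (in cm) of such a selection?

Subsets with value ≥ 60, sorted by total length:
- fossil+tablet: length 20, value 75
- figurine+fossil: length 26, value 70
- fossil+mask+tablet: length 28, value 83
- figurine+fossil+tablet: length 31, value 95
Minimum length: 20 cm.

20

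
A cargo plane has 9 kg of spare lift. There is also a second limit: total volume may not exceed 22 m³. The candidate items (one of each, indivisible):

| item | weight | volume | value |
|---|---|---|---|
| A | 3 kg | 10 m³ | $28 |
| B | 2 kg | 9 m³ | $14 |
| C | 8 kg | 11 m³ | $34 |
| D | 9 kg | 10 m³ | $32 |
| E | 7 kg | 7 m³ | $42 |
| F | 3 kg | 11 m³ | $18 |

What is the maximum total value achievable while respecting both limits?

Feasible sets respecting both limits:
- B+E: weight 9, volume 16, value 56
- A+F: weight 6, volume 21, value 46
- A+B: weight 5, volume 19, value 42
Best: $56.

$56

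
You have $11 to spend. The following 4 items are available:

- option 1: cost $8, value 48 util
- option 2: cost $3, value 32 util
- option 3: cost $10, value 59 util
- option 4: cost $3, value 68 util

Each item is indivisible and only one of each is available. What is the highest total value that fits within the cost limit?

116 util

Check high-value combinations within $11:
- option 1+option 4: cost 8+3=11, value 48+68=116
- option 2+option 4: cost 3+3=6, value 32+68=100
- option 1+option 2: cost 8+3=11, value 48+32=80
- option 4: cost 3, value 68
Best: 116 util.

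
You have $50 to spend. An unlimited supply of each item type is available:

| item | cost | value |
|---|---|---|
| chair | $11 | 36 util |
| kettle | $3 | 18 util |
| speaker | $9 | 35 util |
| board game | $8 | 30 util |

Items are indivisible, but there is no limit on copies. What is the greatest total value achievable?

Best value-per-unit is kettle at 18/3, and filling with it alone uses cost 16×3=48. No mix of the others beats 16×18 = 288.

288 util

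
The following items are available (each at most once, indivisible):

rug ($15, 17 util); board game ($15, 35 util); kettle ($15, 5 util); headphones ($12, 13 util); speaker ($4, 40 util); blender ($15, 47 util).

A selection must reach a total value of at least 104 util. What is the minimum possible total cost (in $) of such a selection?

Subsets with value ≥ 104, sorted by total cost:
- board game+speaker+blender: cost 34, value 122
- rug+speaker+blender: cost 34, value 104
Minimum cost: 34 $.

34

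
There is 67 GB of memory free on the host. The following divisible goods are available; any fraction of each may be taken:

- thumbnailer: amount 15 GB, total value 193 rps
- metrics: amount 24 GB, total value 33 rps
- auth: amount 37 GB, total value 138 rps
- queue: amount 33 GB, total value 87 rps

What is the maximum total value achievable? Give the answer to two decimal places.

370.55

Take in order of value per unit:
- thumbnailer (193/15 per unit): all 15 → value 193, running total 193.00
- auth (138/37 per unit): all 37 → value 138, running total 331.00
- queue (87/33 per unit): 15 of 33 → value 15×87/33 = 39.5455, running total 370.55
Total 370.55.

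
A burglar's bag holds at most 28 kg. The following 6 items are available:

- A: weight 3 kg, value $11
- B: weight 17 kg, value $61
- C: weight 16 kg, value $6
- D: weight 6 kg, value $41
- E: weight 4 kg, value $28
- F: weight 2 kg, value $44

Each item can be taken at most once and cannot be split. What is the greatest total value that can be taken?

Check high-value combinations within 28 kg:
- A+B+D+F: weight 3+17+6+2=28, value 11+61+41+44=157
- B+D+F: weight 17+6+2=25, value 61+41+44=146
- A+B+E+F: weight 3+17+4+2=26, value 11+61+28+44=144
- B+E+F: weight 17+4+2=23, value 61+28+44=133
Best: $157.

$157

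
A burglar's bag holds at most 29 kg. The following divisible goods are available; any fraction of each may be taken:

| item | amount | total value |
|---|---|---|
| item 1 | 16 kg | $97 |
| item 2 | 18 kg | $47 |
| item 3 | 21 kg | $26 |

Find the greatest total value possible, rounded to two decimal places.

130.94

Take in order of value per unit:
- item 1 (97/16 per unit): all 16 → value 97, running total 97.00
- item 2 (47/18 per unit): 13 of 18 → value 13×47/18 = 33.9444, running total 130.94
Total 130.94.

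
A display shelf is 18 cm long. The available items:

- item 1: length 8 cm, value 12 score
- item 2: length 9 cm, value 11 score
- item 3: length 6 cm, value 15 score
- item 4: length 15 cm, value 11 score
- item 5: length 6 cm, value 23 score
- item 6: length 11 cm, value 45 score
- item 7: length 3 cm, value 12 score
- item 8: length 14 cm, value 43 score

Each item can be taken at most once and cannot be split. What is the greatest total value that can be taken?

Check high-value combinations within 18 cm:
- item 5+item 6: length 6+11=17, value 23+45=68
- item 3+item 6: length 6+11=17, value 15+45=60
- item 6+item 7: length 11+3=14, value 45+12=57
- item 7+item 8: length 3+14=17, value 12+43=55
Best: 68 score.

68 score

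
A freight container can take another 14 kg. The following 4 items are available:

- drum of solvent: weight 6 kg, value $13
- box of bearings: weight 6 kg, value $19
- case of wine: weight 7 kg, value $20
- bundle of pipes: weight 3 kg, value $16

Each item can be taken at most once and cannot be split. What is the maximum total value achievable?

$39

Check high-value combinations within 14 kg:
- box of bearings+case of wine: weight 6+7=13, value 19+20=39
- case of wine+bundle of pipes: weight 7+3=10, value 20+16=36
- box of bearings+bundle of pipes: weight 6+3=9, value 19+16=35
Best: $39.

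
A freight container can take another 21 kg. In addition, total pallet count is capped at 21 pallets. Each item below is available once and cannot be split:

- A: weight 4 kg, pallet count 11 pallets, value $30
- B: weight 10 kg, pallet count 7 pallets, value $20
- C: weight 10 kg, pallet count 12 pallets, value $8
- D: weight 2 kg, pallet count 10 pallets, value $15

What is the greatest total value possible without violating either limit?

Feasible sets respecting both limits:
- A+B: weight 14, pallet count 18, value 50
- A+D: weight 6, pallet count 21, value 45
- B+D: weight 12, pallet count 17, value 35
- A: weight 4, pallet count 11, value 30
Best: $50.

$50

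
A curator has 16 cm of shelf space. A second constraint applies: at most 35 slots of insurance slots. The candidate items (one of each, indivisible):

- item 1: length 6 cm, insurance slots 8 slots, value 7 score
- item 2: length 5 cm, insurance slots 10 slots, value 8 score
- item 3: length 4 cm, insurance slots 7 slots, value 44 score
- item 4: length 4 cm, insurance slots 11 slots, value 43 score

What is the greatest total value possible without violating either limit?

Feasible sets respecting both limits:
- item 2+item 3+item 4: length 13, insurance slots 28, value 95
- item 1+item 3+item 4: length 14, insurance slots 26, value 94
- item 3+item 4: length 8, insurance slots 18, value 87
Best: 95 score.

95 score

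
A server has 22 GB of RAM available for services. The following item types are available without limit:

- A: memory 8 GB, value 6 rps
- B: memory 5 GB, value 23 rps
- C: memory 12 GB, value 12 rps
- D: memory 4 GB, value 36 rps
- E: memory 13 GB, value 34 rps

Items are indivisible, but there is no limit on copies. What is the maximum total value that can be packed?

Best value-per-unit is D at 36/4, and filling with it alone uses memory 5×4=20. No mix of the others beats 5×36 = 180.

180 rps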